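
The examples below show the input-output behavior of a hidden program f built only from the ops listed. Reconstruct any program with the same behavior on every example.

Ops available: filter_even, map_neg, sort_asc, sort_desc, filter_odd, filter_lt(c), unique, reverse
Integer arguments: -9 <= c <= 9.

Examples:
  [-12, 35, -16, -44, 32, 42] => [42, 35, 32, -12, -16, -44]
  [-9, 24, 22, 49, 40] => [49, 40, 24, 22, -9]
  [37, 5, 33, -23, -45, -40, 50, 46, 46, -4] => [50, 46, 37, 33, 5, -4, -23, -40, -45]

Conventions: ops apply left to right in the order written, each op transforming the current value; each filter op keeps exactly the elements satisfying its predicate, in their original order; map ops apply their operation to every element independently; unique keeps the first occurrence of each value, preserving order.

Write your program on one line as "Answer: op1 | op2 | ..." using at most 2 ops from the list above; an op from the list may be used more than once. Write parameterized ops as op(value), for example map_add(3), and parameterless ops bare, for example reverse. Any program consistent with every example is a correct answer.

sort_desc | unique

Check, running the answer program on each example:
  [-12, 35, -16, -44, 32, 42] -> [42, 35, 32, -12, -16, -44] -> [42, 35, 32, -12, -16, -44]
  [-9, 24, 22, 49, 40] -> [49, 40, 24, 22, -9] -> [49, 40, 24, 22, -9]
  [37, 5, 33, -23, -45, -40, 50, 46, 46, -4] -> [50, 46, 46, 37, 33, 5, -4, -23, -40, -45] -> [50, 46, 37, 33, 5, -4, -23, -40, -45]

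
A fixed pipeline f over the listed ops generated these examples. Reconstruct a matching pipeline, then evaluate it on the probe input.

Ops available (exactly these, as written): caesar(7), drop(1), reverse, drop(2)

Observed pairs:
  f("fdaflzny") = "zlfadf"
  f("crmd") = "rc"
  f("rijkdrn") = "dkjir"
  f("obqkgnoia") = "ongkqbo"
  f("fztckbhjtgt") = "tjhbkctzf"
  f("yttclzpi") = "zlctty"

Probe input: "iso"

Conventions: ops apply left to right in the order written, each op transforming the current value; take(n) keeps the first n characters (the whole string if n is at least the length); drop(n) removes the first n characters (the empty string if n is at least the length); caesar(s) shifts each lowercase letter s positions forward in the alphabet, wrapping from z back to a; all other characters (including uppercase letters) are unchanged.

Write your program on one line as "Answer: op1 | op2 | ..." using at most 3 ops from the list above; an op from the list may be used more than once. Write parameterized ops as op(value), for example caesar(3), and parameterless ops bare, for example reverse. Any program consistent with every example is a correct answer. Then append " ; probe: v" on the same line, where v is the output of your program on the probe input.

reverse | drop(2) ; probe: "i"

Check, running the answer program on each example:
  "fdaflzny" -> "ynzlfadf" -> "zlfadf"
  "crmd" -> "dmrc" -> "rc"
  "rijkdrn" -> "nrdkjir" -> "dkjir"
  "obqkgnoia" -> "aiongkqbo" -> "ongkqbo"
  "fztckbhjtgt" -> "tgtjhbkctzf" -> "tjhbkctzf"
  "yttclzpi" -> "ipzlctty" -> "zlctty"
  probe: "iso" -> "osi" -> "i"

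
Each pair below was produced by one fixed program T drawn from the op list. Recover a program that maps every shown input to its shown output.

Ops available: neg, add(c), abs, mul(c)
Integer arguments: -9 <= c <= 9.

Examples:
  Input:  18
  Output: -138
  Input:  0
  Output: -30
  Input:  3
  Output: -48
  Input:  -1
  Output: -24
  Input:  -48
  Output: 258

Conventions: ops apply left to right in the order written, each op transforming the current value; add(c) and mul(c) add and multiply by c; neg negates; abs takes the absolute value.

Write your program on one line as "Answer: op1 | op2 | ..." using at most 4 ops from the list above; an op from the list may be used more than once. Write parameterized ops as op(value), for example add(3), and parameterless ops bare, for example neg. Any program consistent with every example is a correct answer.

add(3) | add(8) | add(-6) | mul(-6)

Check, running the answer program on each example:
  18 -> 21 -> 29 -> 23 -> -138
  0 -> 3 -> 11 -> 5 -> -30
  3 -> 6 -> 14 -> 8 -> -48
  -1 -> 2 -> 10 -> 4 -> -24
  -48 -> -45 -> -37 -> -43 -> 258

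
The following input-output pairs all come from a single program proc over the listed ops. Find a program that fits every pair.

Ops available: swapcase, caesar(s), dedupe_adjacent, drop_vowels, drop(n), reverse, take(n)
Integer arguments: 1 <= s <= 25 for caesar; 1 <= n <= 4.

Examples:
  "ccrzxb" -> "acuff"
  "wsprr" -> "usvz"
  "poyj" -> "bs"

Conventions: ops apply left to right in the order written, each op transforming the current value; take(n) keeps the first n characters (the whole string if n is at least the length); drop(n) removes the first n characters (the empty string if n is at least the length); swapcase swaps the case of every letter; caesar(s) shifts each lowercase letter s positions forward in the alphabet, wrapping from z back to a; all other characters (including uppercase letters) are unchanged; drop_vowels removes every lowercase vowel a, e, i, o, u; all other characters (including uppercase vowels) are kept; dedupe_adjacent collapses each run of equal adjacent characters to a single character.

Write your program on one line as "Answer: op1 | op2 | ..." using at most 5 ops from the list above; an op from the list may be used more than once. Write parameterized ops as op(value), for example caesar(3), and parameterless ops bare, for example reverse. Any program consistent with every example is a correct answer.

drop_vowels | reverse | caesar(3) | drop(1)

Check, running the answer program on each example:
  "ccrzxb" -> "ccrzxb" -> "bxzrcc" -> "eacuff" -> "acuff"
  "wsprr" -> "wsprr" -> "rrpsw" -> "uusvz" -> "usvz"
  "poyj" -> "pyj" -> "jyp" -> "mbs" -> "bs"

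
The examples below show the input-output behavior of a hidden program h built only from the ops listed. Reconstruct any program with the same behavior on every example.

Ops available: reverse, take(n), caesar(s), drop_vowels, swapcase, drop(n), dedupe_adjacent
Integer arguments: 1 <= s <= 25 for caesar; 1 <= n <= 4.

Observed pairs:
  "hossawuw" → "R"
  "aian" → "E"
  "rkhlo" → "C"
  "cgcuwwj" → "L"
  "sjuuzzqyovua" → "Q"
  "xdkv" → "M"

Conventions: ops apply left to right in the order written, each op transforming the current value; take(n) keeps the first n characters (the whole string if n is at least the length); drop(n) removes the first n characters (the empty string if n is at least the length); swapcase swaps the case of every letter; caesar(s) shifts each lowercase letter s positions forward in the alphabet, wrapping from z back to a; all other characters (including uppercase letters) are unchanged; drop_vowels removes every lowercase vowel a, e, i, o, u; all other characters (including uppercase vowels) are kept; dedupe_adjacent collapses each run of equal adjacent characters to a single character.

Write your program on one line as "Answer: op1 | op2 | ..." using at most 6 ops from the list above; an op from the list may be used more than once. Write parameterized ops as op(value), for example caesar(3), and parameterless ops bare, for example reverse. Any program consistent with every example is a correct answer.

caesar(17) | dedupe_adjacent | take(4) | swapcase | drop(1) | drop(2)

Check, running the answer program on each example:
  "hossawuw" -> "yfjjrnln" -> "yfjrnln" -> "yfjr" -> "YFJR" -> "FJR" -> "R"
  "aian" -> "rzre" -> "rzre" -> "rzre" -> "RZRE" -> "ZRE" -> "E"
  "rkhlo" -> "ibycf" -> "ibycf" -> "ibyc" -> "IBYC" -> "BYC" -> "C"
  "cgcuwwj" -> "txtlnna" -> "txtlna" -> "txtl" -> "TXTL" -> "XTL" -> "L"
  "sjuuzzqyovua" -> "jallqqhpfmlr" -> "jalqhpfmlr" -> "jalq" -> "JALQ" -> "ALQ" -> "Q"
  "xdkv" -> "oubm" -> "oubm" -> "oubm" -> "OUBM" -> "UBM" -> "M"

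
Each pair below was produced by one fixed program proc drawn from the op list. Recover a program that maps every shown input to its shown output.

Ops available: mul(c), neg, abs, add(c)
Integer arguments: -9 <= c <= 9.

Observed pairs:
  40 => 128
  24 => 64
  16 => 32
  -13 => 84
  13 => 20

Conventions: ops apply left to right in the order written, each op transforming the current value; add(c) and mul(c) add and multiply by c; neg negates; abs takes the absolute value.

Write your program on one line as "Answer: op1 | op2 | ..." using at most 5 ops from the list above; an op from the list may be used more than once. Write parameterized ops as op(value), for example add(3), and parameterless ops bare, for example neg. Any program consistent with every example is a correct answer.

add(-8) | mul(4) | neg | abs

Check, running the answer program on each example:
  40 -> 32 -> 128 -> -128 -> 128
  24 -> 16 -> 64 -> -64 -> 64
  16 -> 8 -> 32 -> -32 -> 32
  -13 -> -21 -> -84 -> 84 -> 84
  13 -> 5 -> 20 -> -20 -> 20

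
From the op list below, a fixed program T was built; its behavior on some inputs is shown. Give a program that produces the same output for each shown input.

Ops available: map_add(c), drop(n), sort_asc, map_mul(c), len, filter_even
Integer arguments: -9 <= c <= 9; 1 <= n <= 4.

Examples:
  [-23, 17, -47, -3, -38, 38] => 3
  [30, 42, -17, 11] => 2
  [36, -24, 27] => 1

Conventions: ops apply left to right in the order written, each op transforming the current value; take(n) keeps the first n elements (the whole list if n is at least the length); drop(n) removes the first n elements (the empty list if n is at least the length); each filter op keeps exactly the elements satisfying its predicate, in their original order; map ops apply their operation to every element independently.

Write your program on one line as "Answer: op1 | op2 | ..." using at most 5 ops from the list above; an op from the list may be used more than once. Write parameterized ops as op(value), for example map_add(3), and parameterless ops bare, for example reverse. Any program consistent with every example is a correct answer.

map_mul(7) | drop(1) | map_add(-9) | filter_even | len

Check, running the answer program on each example:
  [-23, 17, -47, -3, -38, 38] -> [-161, 119, -329, -21, -266, 266] -> [119, -329, -21, -266, 266] -> [110, -338, -30, -275, 257] -> [110, -338, -30] -> 3
  [30, 42, -17, 11] -> [210, 294, -119, 77] -> [294, -119, 77] -> [285, -128, 68] -> [-128, 68] -> 2
  [36, -24, 27] -> [252, -168, 189] -> [-168, 189] -> [-177, 180] -> [180] -> 1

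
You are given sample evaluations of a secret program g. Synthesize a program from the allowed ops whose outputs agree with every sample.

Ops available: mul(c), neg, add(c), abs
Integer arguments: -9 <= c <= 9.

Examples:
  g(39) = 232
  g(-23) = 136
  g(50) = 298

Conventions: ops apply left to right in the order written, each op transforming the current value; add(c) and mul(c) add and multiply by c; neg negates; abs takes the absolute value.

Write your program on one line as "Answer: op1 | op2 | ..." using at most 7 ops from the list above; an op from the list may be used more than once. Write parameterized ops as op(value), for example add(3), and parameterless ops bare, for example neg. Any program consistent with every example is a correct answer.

neg | abs | mul(-6) | add(9) | add(-7) | abs

Check, running the answer program on each example:
  39 -> -39 -> 39 -> -234 -> -225 -> -232 -> 232
  -23 -> 23 -> 23 -> -138 -> -129 -> -136 -> 136
  50 -> -50 -> 50 -> -300 -> -291 -> -298 -> 298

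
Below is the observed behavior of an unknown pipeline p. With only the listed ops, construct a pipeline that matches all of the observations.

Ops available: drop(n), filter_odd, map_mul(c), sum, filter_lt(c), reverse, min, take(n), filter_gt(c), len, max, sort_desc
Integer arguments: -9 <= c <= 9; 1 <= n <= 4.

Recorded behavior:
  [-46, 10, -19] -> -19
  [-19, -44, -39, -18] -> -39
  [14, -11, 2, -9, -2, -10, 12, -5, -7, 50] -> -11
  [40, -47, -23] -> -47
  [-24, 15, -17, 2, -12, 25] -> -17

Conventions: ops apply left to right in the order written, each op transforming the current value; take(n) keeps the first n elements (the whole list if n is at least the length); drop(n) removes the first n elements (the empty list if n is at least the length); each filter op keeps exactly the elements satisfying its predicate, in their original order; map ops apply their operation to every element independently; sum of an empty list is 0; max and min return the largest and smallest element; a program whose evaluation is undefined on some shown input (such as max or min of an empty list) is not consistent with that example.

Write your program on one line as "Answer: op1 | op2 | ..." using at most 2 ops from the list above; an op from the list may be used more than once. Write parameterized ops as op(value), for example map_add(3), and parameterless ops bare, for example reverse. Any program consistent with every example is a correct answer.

filter_odd | min

Check, running the answer program on each example:
  [-46, 10, -19] -> [-19] -> -19
  [-19, -44, -39, -18] -> [-19, -39] -> -39
  [14, -11, 2, -9, -2, -10, 12, -5, -7, 50] -> [-11, -9, -5, -7] -> -11
  [40, -47, -23] -> [-47, -23] -> -47
  [-24, 15, -17, 2, -12, 25] -> [15, -17, 25] -> -17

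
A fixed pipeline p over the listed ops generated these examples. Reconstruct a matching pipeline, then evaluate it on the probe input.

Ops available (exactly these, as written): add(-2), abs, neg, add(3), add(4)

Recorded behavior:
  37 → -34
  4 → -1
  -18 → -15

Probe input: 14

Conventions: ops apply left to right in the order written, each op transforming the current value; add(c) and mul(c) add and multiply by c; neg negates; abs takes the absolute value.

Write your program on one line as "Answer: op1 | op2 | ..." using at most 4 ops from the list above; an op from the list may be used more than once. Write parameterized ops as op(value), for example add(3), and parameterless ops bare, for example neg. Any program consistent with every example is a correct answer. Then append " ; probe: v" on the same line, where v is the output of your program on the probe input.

abs | neg | add(3) ; probe: -11

Check, running the answer program on each example:
  37 -> 37 -> -37 -> -34
  4 -> 4 -> -4 -> -1
  -18 -> 18 -> -18 -> -15
  probe: 14 -> 14 -> -14 -> -11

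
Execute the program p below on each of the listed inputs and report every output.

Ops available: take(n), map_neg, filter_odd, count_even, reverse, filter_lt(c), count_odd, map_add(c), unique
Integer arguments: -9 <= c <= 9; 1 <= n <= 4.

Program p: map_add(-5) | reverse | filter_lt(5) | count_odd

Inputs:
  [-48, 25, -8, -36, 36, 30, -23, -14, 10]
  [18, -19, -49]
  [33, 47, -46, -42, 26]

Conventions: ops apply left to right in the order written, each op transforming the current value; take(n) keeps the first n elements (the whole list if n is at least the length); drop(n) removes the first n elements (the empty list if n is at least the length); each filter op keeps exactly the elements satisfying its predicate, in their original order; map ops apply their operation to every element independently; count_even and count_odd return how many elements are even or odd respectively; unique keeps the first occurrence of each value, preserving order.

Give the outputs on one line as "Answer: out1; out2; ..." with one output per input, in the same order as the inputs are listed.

Execution, op by op:
  [-48, 25, -8, -36, 36, 30, -23, -14, 10] -> [-53, 20, -13, -41, 31, 25, -28, -19, 5] -> [5, -19, -28, 25, 31, -41, -13, 20, -53] -> [-19, -28, -41, -13, -53] -> 4
  [18, -19, -49] -> [13, -24, -54] -> [-54, -24, 13] -> [-54, -24] -> 0
  [33, 47, -46, -42, 26] -> [28, 42, -51, -47, 21] -> [21, -47, -51, 42, 28] -> [-47, -51] -> 2

4; 0; 2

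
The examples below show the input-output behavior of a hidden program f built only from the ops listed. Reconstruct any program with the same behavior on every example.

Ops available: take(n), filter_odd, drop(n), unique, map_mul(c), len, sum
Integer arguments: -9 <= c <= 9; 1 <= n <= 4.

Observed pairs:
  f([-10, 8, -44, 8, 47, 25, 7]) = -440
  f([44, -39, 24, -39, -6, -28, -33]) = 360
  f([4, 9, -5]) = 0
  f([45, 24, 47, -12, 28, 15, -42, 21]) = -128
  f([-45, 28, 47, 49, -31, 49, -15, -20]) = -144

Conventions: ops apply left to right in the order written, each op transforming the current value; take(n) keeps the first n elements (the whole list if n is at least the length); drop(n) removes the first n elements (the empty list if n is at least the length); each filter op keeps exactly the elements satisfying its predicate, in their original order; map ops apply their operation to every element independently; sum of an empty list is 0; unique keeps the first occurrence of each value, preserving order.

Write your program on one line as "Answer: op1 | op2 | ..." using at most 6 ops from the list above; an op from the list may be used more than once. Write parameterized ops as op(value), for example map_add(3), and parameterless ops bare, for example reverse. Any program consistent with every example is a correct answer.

map_mul(-8) | drop(3) | unique | take(2) | sum

Check, running the answer program on each example:
  [-10, 8, -44, 8, 47, 25, 7] -> [80, -64, 352, -64, -376, -200, -56] -> [-64, -376, -200, -56] -> [-64, -376, -200, -56] -> [-64, -376] -> -440
  [44, -39, 24, -39, -6, -28, -33] -> [-352, 312, -192, 312, 48, 224, 264] -> [312, 48, 224, 264] -> [312, 48, 224, 264] -> [312, 48] -> 360
  [4, 9, -5] -> [-32, -72, 40] -> [] -> [] -> [] -> 0
  [45, 24, 47, -12, 28, 15, -42, 21] -> [-360, -192, -376, 96, -224, -120, 336, -168] -> [96, -224, -120, 336, -168] -> [96, -224, -120, 336, -168] -> [96, -224] -> -128
  [-45, 28, 47, 49, -31, 49, -15, -20] -> [360, -224, -376, -392, 248, -392, 120, 160] -> [-392, 248, -392, 120, 160] -> [-392, 248, 120, 160] -> [-392, 248] -> -144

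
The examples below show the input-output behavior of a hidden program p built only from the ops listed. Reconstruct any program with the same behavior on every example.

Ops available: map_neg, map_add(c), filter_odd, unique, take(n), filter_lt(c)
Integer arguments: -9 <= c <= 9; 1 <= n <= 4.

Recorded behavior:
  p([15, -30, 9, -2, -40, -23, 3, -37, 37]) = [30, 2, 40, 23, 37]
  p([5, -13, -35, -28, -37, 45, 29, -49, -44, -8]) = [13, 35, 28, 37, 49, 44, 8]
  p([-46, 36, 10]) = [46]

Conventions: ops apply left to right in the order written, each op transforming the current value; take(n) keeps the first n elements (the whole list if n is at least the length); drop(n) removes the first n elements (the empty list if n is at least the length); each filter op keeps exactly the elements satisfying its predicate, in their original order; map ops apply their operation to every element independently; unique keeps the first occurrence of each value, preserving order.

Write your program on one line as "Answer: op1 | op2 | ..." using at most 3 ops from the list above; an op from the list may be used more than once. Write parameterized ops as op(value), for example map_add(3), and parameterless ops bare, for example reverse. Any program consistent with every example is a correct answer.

filter_lt(3) | map_neg

Check, running the answer program on each example:
  [15, -30, 9, -2, -40, -23, 3, -37, 37] -> [-30, -2, -40, -23, -37] -> [30, 2, 40, 23, 37]
  [5, -13, -35, -28, -37, 45, 29, -49, -44, -8] -> [-13, -35, -28, -37, -49, -44, -8] -> [13, 35, 28, 37, 49, 44, 8]
  [-46, 36, 10] -> [-46] -> [46]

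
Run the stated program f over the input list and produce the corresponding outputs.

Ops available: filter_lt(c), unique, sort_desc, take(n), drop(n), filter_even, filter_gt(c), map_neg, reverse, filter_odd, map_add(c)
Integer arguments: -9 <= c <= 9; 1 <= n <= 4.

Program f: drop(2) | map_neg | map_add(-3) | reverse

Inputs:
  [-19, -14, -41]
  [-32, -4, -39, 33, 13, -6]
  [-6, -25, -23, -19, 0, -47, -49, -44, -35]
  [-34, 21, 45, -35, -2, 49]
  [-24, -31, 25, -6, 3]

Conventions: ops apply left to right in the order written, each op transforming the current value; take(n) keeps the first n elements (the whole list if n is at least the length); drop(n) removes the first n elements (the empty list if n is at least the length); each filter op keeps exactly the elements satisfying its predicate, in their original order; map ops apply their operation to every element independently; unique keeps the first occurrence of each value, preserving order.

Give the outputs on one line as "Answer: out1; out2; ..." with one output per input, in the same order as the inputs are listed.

[38]; [3, -16, -36, 36]; [32, 41, 46, 44, -3, 16, 20]; [-52, -1, 32, -48]; [-6, 3, -28]

Execution, op by op:
  [-19, -14, -41] -> [-41] -> [41] -> [38] -> [38]
  [-32, -4, -39, 33, 13, -6] -> [-39, 33, 13, -6] -> [39, -33, -13, 6] -> [36, -36, -16, 3] -> [3, -16, -36, 36]
  [-6, -25, -23, -19, 0, -47, -49, -44, -35] -> [-23, -19, 0, -47, -49, -44, -35] -> [23, 19, 0, 47, 49, 44, 35] -> [20, 16, -3, 44, 46, 41, 32] -> [32, 41, 46, 44, -3, 16, 20]
  [-34, 21, 45, -35, -2, 49] -> [45, -35, -2, 49] -> [-45, 35, 2, -49] -> [-48, 32, -1, -52] -> [-52, -1, 32, -48]
  [-24, -31, 25, -6, 3] -> [25, -6, 3] -> [-25, 6, -3] -> [-28, 3, -6] -> [-6, 3, -28]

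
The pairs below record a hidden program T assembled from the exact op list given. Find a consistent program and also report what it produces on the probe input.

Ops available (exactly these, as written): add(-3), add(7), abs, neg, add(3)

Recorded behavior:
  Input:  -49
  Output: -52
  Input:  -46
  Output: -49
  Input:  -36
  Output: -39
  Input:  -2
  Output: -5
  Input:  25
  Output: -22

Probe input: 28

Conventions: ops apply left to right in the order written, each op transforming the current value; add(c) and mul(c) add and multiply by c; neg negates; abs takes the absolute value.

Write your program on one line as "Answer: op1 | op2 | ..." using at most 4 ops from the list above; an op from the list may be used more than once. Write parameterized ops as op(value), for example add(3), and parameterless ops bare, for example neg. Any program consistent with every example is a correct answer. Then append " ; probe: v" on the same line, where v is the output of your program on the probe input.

add(-3) | abs | neg ; probe: -25

Check, running the answer program on each example:
  -49 -> -52 -> 52 -> -52
  -46 -> -49 -> 49 -> -49
  -36 -> -39 -> 39 -> -39
  -2 -> -5 -> 5 -> -5
  25 -> 22 -> 22 -> -22
  probe: 28 -> 25 -> 25 -> -25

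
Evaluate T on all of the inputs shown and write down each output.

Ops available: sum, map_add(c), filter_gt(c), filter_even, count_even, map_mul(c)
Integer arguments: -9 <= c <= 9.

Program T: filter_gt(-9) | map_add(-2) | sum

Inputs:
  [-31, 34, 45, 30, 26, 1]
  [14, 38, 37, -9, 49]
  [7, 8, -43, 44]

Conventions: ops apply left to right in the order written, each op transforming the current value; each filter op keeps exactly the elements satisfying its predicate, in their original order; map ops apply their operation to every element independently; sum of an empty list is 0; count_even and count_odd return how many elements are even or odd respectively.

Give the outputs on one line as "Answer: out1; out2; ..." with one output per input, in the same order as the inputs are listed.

126; 130; 53

Execution, op by op:
  [-31, 34, 45, 30, 26, 1] -> [34, 45, 30, 26, 1] -> [32, 43, 28, 24, -1] -> 126
  [14, 38, 37, -9, 49] -> [14, 38, 37, 49] -> [12, 36, 35, 47] -> 130
  [7, 8, -43, 44] -> [7, 8, 44] -> [5, 6, 42] -> 53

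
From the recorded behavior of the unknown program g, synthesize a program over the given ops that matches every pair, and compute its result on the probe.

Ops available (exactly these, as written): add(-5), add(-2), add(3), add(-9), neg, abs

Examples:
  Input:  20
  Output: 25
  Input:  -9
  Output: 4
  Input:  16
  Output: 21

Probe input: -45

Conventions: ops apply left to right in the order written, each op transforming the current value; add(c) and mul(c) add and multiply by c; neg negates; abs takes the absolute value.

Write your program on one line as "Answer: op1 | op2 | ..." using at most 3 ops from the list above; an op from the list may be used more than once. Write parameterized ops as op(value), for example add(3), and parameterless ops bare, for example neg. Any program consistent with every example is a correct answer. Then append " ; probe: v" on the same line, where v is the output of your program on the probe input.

neg | add(-5) | abs ; probe: 40

Check, running the answer program on each example:
  20 -> -20 -> -25 -> 25
  -9 -> 9 -> 4 -> 4
  16 -> -16 -> -21 -> 21
  probe: -45 -> 45 -> 40 -> 40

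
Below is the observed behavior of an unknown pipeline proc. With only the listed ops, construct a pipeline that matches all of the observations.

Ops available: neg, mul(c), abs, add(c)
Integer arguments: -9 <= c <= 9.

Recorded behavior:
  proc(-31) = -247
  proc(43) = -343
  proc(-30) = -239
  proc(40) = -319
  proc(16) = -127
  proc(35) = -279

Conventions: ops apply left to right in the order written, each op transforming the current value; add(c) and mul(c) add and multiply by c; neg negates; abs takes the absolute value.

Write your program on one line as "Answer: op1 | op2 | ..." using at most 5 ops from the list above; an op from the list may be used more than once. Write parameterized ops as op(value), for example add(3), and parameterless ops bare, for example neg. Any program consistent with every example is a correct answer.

abs | neg | mul(-8) | add(-1) | neg

Check, running the answer program on each example:
  -31 -> 31 -> -31 -> 248 -> 247 -> -247
  43 -> 43 -> -43 -> 344 -> 343 -> -343
  -30 -> 30 -> -30 -> 240 -> 239 -> -239
  40 -> 40 -> -40 -> 320 -> 319 -> -319
  16 -> 16 -> -16 -> 128 -> 127 -> -127
  35 -> 35 -> -35 -> 280 -> 279 -> -279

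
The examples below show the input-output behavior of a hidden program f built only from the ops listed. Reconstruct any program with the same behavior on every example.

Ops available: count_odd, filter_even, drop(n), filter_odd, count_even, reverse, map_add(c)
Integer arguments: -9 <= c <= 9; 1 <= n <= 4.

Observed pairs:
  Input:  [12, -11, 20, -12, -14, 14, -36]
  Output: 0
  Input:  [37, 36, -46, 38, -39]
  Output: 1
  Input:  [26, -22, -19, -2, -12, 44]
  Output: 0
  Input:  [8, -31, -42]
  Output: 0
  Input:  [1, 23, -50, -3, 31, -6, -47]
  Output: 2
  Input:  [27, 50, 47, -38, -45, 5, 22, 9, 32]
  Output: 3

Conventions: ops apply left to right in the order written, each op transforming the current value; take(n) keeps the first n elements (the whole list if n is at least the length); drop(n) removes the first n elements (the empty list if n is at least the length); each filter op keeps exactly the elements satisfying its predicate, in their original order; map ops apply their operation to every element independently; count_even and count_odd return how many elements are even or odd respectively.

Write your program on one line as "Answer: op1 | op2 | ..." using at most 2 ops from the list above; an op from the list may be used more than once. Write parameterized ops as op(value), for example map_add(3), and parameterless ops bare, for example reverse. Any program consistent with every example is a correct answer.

drop(4) | count_odd

Check, running the answer program on each example:
  [12, -11, 20, -12, -14, 14, -36] -> [-14, 14, -36] -> 0
  [37, 36, -46, 38, -39] -> [-39] -> 1
  [26, -22, -19, -2, -12, 44] -> [-12, 44] -> 0
  [8, -31, -42] -> [] -> 0
  [1, 23, -50, -3, 31, -6, -47] -> [31, -6, -47] -> 2
  [27, 50, 47, -38, -45, 5, 22, 9, 32] -> [-45, 5, 22, 9, 32] -> 3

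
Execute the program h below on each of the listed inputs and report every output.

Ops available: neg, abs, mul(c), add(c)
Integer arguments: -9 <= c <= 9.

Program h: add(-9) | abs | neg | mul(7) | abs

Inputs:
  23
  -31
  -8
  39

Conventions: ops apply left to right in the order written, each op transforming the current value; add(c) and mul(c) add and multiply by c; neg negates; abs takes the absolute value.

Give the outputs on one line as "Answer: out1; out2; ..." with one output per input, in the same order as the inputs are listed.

98; 280; 119; 210

Execution, op by op:
  23 -> 14 -> 14 -> -14 -> -98 -> 98
  -31 -> -40 -> 40 -> -40 -> -280 -> 280
  -8 -> -17 -> 17 -> -17 -> -119 -> 119
  39 -> 30 -> 30 -> -30 -> -210 -> 210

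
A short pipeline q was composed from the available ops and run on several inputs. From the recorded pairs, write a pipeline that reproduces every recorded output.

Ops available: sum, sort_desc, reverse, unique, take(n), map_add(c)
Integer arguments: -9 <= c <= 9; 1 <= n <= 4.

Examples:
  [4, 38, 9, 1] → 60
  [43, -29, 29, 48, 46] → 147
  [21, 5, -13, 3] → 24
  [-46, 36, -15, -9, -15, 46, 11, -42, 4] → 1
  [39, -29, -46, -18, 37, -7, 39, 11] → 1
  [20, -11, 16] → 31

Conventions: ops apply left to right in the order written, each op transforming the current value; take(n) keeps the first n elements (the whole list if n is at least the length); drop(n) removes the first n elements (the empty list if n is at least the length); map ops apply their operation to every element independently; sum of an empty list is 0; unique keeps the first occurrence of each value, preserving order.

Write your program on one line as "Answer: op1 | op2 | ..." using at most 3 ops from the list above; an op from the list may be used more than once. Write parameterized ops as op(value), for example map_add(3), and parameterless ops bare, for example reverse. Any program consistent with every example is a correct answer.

unique | map_add(2) | sum

Check, running the answer program on each example:
  [4, 38, 9, 1] -> [4, 38, 9, 1] -> [6, 40, 11, 3] -> 60
  [43, -29, 29, 48, 46] -> [43, -29, 29, 48, 46] -> [45, -27, 31, 50, 48] -> 147
  [21, 5, -13, 3] -> [21, 5, -13, 3] -> [23, 7, -11, 5] -> 24
  [-46, 36, -15, -9, -15, 46, 11, -42, 4] -> [-46, 36, -15, -9, 46, 11, -42, 4] -> [-44, 38, -13, -7, 48, 13, -40, 6] -> 1
  [39, -29, -46, -18, 37, -7, 39, 11] -> [39, -29, -46, -18, 37, -7, 11] -> [41, -27, -44, -16, 39, -5, 13] -> 1
  [20, -11, 16] -> [20, -11, 16] -> [22, -9, 18] -> 31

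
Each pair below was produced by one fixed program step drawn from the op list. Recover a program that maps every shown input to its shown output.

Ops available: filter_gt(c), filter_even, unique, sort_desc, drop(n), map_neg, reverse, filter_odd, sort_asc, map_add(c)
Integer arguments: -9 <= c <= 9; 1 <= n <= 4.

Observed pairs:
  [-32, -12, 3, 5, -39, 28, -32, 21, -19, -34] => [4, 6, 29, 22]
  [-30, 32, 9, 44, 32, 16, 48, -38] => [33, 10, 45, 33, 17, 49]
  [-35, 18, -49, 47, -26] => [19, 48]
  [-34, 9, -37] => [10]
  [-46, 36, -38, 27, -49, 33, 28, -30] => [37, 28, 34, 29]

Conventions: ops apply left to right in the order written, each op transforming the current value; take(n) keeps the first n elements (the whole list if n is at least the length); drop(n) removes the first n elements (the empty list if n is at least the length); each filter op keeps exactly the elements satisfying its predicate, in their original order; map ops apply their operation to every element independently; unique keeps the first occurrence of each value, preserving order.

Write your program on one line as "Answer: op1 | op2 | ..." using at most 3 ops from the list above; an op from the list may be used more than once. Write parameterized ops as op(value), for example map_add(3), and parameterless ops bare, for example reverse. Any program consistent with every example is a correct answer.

filter_gt(-6) | map_add(1)

Check, running the answer program on each example:
  [-32, -12, 3, 5, -39, 28, -32, 21, -19, -34] -> [3, 5, 28, 21] -> [4, 6, 29, 22]
  [-30, 32, 9, 44, 32, 16, 48, -38] -> [32, 9, 44, 32, 16, 48] -> [33, 10, 45, 33, 17, 49]
  [-35, 18, -49, 47, -26] -> [18, 47] -> [19, 48]
  [-34, 9, -37] -> [9] -> [10]
  [-46, 36, -38, 27, -49, 33, 28, -30] -> [36, 27, 33, 28] -> [37, 28, 34, 29]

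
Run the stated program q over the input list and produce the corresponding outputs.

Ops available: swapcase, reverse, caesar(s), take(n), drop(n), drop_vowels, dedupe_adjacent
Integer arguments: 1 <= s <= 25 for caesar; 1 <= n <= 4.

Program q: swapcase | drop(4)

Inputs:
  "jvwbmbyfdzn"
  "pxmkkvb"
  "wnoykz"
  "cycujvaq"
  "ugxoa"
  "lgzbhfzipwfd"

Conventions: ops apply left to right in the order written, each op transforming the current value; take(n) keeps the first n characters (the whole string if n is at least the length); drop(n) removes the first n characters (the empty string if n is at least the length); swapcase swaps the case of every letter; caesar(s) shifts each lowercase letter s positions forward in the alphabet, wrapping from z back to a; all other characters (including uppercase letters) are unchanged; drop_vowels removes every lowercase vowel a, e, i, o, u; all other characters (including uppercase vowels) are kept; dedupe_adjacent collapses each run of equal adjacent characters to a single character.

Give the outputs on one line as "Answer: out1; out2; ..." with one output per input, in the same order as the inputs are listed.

"MBYFDZN"; "KVB"; "KZ"; "JVAQ"; "A"; "HFZIPWFD"

Execution, op by op:
  "jvwbmbyfdzn" -> "JVWBMBYFDZN" -> "MBYFDZN"
  "pxmkkvb" -> "PXMKKVB" -> "KVB"
  "wnoykz" -> "WNOYKZ" -> "KZ"
  "cycujvaq" -> "CYCUJVAQ" -> "JVAQ"
  "ugxoa" -> "UGXOA" -> "A"
  "lgzbhfzipwfd" -> "LGZBHFZIPWFD" -> "HFZIPWFD"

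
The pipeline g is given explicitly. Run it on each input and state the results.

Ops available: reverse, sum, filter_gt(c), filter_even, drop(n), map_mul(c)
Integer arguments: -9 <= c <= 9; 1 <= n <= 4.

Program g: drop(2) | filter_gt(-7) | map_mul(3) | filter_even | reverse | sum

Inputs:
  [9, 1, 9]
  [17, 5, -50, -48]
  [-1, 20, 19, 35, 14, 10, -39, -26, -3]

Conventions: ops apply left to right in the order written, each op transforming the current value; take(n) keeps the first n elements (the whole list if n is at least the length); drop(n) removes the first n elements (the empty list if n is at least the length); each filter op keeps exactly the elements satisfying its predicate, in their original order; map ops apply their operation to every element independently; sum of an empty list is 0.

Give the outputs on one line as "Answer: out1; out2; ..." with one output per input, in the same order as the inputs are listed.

Execution, op by op:
  [9, 1, 9] -> [9] -> [9] -> [27] -> [] -> [] -> 0
  [17, 5, -50, -48] -> [-50, -48] -> [] -> [] -> [] -> [] -> 0
  [-1, 20, 19, 35, 14, 10, -39, -26, -3] -> [19, 35, 14, 10, -39, -26, -3] -> [19, 35, 14, 10, -3] -> [57, 105, 42, 30, -9] -> [42, 30] -> [30, 42] -> 72

0; 0; 72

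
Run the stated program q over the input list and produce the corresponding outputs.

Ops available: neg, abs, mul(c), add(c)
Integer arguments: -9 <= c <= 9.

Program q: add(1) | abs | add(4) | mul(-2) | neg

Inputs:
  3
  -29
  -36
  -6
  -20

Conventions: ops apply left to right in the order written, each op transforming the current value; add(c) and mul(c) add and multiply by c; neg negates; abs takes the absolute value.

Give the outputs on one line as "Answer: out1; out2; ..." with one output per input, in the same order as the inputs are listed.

Execution, op by op:
  3 -> 4 -> 4 -> 8 -> -16 -> 16
  -29 -> -28 -> 28 -> 32 -> -64 -> 64
  -36 -> -35 -> 35 -> 39 -> -78 -> 78
  -6 -> -5 -> 5 -> 9 -> -18 -> 18
  -20 -> -19 -> 19 -> 23 -> -46 -> 46

16; 64; 78; 18; 46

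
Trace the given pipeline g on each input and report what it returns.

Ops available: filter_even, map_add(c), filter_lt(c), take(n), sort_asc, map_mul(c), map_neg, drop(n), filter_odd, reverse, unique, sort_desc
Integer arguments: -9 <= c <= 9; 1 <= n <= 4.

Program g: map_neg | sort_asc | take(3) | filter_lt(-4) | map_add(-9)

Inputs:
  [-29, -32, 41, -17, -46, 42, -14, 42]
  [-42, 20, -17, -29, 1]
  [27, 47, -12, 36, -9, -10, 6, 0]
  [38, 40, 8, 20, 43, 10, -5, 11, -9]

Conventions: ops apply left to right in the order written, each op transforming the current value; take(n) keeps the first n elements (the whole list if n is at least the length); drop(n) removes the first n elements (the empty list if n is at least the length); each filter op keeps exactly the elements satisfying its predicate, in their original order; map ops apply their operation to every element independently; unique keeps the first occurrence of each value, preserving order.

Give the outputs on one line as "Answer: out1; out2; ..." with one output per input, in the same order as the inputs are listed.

Execution, op by op:
  [-29, -32, 41, -17, -46, 42, -14, 42] -> [29, 32, -41, 17, 46, -42, 14, -42] -> [-42, -42, -41, 14, 17, 29, 32, 46] -> [-42, -42, -41] -> [-42, -42, -41] -> [-51, -51, -50]
  [-42, 20, -17, -29, 1] -> [42, -20, 17, 29, -1] -> [-20, -1, 17, 29, 42] -> [-20, -1, 17] -> [-20] -> [-29]
  [27, 47, -12, 36, -9, -10, 6, 0] -> [-27, -47, 12, -36, 9, 10, -6, 0] -> [-47, -36, -27, -6, 0, 9, 10, 12] -> [-47, -36, -27] -> [-47, -36, -27] -> [-56, -45, -36]
  [38, 40, 8, 20, 43, 10, -5, 11, -9] -> [-38, -40, -8, -20, -43, -10, 5, -11, 9] -> [-43, -40, -38, -20, -11, -10, -8, 5, 9] -> [-43, -40, -38] -> [-43, -40, -38] -> [-52, -49, -47]

[-51, -51, -50]; [-29]; [-56, -45, -36]; [-52, -49, -47]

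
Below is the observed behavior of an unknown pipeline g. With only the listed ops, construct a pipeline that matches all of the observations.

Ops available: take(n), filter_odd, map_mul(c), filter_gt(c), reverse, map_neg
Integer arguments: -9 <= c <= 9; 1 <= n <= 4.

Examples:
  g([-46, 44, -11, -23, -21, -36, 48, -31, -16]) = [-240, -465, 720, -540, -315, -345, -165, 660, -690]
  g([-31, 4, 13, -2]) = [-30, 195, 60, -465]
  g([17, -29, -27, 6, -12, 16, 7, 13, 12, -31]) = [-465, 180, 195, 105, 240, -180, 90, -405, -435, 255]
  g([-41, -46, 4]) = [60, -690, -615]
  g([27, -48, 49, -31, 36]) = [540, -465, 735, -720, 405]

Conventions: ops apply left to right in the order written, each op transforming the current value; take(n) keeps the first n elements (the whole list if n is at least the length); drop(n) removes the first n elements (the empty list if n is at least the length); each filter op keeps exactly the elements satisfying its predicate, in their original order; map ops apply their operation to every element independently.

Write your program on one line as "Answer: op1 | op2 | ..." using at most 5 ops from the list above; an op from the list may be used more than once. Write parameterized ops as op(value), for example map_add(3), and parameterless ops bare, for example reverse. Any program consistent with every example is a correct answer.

map_mul(3) | reverse | map_neg | map_mul(-5)

Check, running the answer program on each example:
  [-46, 44, -11, -23, -21, -36, 48, -31, -16] -> [-138, 132, -33, -69, -63, -108, 144, -93, -48] -> [-48, -93, 144, -108, -63, -69, -33, 132, -138] -> [48, 93, -144, 108, 63, 69, 33, -132, 138] -> [-240, -465, 720, -540, -315, -345, -165, 660, -690]
  [-31, 4, 13, -2] -> [-93, 12, 39, -6] -> [-6, 39, 12, -93] -> [6, -39, -12, 93] -> [-30, 195, 60, -465]
  [17, -29, -27, 6, -12, 16, 7, 13, 12, -31] -> [51, -87, -81, 18, -36, 48, 21, 39, 36, -93] -> [-93, 36, 39, 21, 48, -36, 18, -81, -87, 51] -> [93, -36, -39, -21, -48, 36, -18, 81, 87, -51] -> [-465, 180, 195, 105, 240, -180, 90, -405, -435, 255]
  [-41, -46, 4] -> [-123, -138, 12] -> [12, -138, -123] -> [-12, 138, 123] -> [60, -690, -615]
  [27, -48, 49, -31, 36] -> [81, -144, 147, -93, 108] -> [108, -93, 147, -144, 81] -> [-108, 93, -147, 144, -81] -> [540, -465, 735, -720, 405]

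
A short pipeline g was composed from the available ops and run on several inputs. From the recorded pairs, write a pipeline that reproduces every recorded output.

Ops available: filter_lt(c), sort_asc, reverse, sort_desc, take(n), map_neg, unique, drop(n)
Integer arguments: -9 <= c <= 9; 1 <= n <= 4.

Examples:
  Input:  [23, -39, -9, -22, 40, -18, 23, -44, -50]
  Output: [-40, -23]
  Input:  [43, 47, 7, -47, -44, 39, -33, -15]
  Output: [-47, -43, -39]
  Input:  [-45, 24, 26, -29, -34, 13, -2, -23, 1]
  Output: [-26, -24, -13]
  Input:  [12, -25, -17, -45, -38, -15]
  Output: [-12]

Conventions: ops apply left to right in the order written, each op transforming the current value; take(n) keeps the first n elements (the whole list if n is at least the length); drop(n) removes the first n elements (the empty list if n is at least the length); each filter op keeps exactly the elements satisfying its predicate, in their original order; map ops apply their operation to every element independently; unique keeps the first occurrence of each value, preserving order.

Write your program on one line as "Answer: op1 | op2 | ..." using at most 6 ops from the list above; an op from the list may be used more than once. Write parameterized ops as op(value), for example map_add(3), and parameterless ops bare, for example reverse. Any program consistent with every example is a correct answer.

unique | sort_asc | map_neg | filter_lt(-4) | filter_lt(-8) | reverse

Check, running the answer program on each example:
  [23, -39, -9, -22, 40, -18, 23, -44, -50] -> [23, -39, -9, -22, 40, -18, -44, -50] -> [-50, -44, -39, -22, -18, -9, 23, 40] -> [50, 44, 39, 22, 18, 9, -23, -40] -> [-23, -40] -> [-23, -40] -> [-40, -23]
  [43, 47, 7, -47, -44, 39, -33, -15] -> [43, 47, 7, -47, -44, 39, -33, -15] -> [-47, -44, -33, -15, 7, 39, 43, 47] -> [47, 44, 33, 15, -7, -39, -43, -47] -> [-7, -39, -43, -47] -> [-39, -43, -47] -> [-47, -43, -39]
  [-45, 24, 26, -29, -34, 13, -2, -23, 1] -> [-45, 24, 26, -29, -34, 13, -2, -23, 1] -> [-45, -34, -29, -23, -2, 1, 13, 24, 26] -> [45, 34, 29, 23, 2, -1, -13, -24, -26] -> [-13, -24, -26] -> [-13, -24, -26] -> [-26, -24, -13]
  [12, -25, -17, -45, -38, -15] -> [12, -25, -17, -45, -38, -15] -> [-45, -38, -25, -17, -15, 12] -> [45, 38, 25, 17, 15, -12] -> [-12] -> [-12] -> [-12]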